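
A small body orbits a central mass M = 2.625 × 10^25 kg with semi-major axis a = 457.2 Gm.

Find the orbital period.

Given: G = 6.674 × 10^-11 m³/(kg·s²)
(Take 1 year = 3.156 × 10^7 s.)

Convert to SI: a = 457.2 Gm = 4.572e+11 m.
GM = G · M = 6.674e-11 · 2.625e+25 = 1.75192e+15 m³/s².
Kepler's third law: T = 2π √(a³ / GM).
Substituting a = 4.572e+11 m and GM = 1.75192e+15 m³/s²:
T = 2π √((4.572e+11)³ / 1.75192e+15) s
T ≈ 4.641e+10 s = 1470 years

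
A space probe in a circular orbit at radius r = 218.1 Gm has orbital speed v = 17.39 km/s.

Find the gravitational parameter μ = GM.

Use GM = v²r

Convert to SI: r = 218.1 Gm = 2.181e+11 m; v = 17.39 km/s = 17390 m/s.
For a circular orbit v² = GM/r, so GM = v² · r.
GM = (17390)² · 2.181e+11 m³/s² ≈ 6.596e+19 m³/s² = 6.596 × 10^19 m³/s².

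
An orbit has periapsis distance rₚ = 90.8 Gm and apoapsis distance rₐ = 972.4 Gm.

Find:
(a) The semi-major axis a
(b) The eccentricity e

Convert to SI: rₚ = 90.8 Gm = 9.08e+10 m; rₐ = 972.4 Gm = 9.724e+11 m.
(a) a = (rₚ + rₐ) / 2 = (9.08e+10 + 9.724e+11) / 2 ≈ 5.316e+11 m = 531.6 Gm.
(b) e = (rₐ − rₚ) / (rₐ + rₚ) = (9.724e+11 − 9.08e+10) / (9.724e+11 + 9.08e+10) ≈ 0.8292.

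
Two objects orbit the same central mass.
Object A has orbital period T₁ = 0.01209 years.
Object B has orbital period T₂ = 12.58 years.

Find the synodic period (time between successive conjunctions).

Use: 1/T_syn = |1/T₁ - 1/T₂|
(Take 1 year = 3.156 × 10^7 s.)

Convert to SI: T₁ = 0.01209 years = 381560 s; T₂ = 12.58 years = 3.97025e+08 s.
T_syn = |T₁ · T₂ / (T₁ − T₂)|.
T_syn = |381560 · 3.97025e+08 / (381560 − 3.97025e+08)| s ≈ 3.819e+05 s = 0.0121 years.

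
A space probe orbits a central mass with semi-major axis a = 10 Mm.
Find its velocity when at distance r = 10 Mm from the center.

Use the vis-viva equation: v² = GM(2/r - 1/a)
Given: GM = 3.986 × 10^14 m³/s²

Convert to SI: a = 10 Mm = 1e+07 m; r = 10 Mm = 1e+07 m.
Vis-viva: v = √(GM · (2/r − 1/a)).
2/r − 1/a = 2/1e+07 − 1/1e+07 = 1e-07 m⁻¹.
v = √(3.986e+14 · 1e-07) m/s ≈ 6313 m/s = 6.313 km/s.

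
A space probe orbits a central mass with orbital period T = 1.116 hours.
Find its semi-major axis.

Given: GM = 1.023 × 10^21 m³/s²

Convert to SI: T = 1.116 hours = 4017.6 s.
Invert Kepler's third law: a = (GM · T² / (4π²))^(1/3).
Substituting T = 4017.6 s and GM = 1.023e+21 m³/s²:
a = (1.023e+21 · (4017.6)² / (4π²))^(1/3) m
a ≈ 7.479e+08 m = 7.479 × 10^8 m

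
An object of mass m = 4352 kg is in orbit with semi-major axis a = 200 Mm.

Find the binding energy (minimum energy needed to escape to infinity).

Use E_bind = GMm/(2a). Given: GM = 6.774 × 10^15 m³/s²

Convert to SI: a = 200 Mm = 2e+08 m.
Total orbital energy is E = −GMm/(2a); binding energy is E_bind = −E = GMm/(2a).
E_bind = 6.774e+15 · 4352 / (2 · 2e+08) J ≈ 7.37e+10 J = 73.7 GJ.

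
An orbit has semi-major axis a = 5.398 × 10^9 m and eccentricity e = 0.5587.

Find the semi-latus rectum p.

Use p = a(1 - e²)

p = a (1 − e²).
p = 5.398e+09 · (1 − (0.5587)²) = 5.398e+09 · 0.687854 ≈ 3.713e+09 m = 3.713 × 10^9 m.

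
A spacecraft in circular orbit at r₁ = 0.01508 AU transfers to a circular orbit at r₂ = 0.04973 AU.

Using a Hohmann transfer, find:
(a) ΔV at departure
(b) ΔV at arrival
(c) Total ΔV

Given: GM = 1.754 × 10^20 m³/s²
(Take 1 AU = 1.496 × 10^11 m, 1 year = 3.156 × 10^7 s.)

Convert to SI: r₁ = 0.01508 AU = 2.25597e+09 m; r₂ = 0.04973 AU = 7.43961e+09 m.
Transfer semi-major axis: a_t = (r₁ + r₂)/2 = (2.25597e+09 + 7.43961e+09)/2 = 4.84779e+09 m.
Circular speeds: v₁ = √(GM/r₁) = 278836 m/s, v₂ = √(GM/r₂) = 153546 m/s.
Transfer speeds (vis-viva v² = GM(2/r − 1/a_t)): v₁ᵗ = 345423 m/s, v₂ᵗ = 104745 m/s.
(a) ΔV₁ = |v₁ᵗ − v₁| ≈ 6.659e+04 m/s = 14.05 AU/year.
(b) ΔV₂ = |v₂ − v₂ᵗ| ≈ 4.88e+04 m/s = 10.3 AU/year.
(c) ΔV_total = ΔV₁ + ΔV₂ ≈ 1.154e+05 m/s = 24.34 AU/year.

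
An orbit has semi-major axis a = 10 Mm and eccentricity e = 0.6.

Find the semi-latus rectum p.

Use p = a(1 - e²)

Convert to SI: a = 10 Mm = 1e+07 m.
p = a (1 − e²).
p = 1e+07 · (1 − (0.6)²) = 1e+07 · 0.64 ≈ 6.4e+06 m = 6.4 Mm.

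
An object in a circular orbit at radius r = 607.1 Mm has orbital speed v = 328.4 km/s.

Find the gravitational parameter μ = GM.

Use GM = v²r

Convert to SI: r = 607.1 Mm = 6.071e+08 m; v = 328.4 km/s = 328400 m/s.
For a circular orbit v² = GM/r, so GM = v² · r.
GM = (328400)² · 6.071e+08 m³/s² ≈ 6.547e+19 m³/s² = 6.547 × 10^19 m³/s².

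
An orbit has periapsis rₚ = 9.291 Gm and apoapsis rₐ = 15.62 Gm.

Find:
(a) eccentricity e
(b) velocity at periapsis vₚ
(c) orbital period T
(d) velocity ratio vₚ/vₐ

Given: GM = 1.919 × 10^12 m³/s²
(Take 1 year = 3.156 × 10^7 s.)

Convert to SI: rₚ = 9.291 Gm = 9.291e+09 m; rₐ = 15.62 Gm = 1.562e+10 m.
(a) e = (rₐ − rₚ)/(rₐ + rₚ) = (1.562e+10 − 9.291e+09)/(1.562e+10 + 9.291e+09) ≈ 0.2541
(b) With a = (rₚ + rₐ)/2 = 1.24555e+10 m, vₚ = √(GM (2/rₚ − 1/a)) = √(1.919e+12 · (2/9.291e+09 − 1/1.24555e+10)) m/s ≈ 16.09 m/s
(c) With a = (rₚ + rₐ)/2 = 1.24555e+10 m, T = 2π √(a³/GM) = 2π √((1.24555e+10)³/1.919e+12) s ≈ 6.305e+09 s
(d) Conservation of angular momentum (rₚvₚ = rₐvₐ) gives vₚ/vₐ = rₐ/rₚ = 1.562e+10/9.291e+09 ≈ 1.681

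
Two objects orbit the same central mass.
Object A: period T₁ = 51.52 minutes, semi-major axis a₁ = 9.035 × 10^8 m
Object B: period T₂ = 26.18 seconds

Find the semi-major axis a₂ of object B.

Convert to SI: T₁ = 51.52 minutes = 3091.2 s.
Kepler's third law: (T₁/T₂)² = (a₁/a₂)³ ⇒ a₂ = a₁ · (T₂/T₁)^(2/3).
T₂/T₁ = 26.18 / 3091.2 = 0.0084692.
a₂ = 9.035e+08 · (0.0084692)^(2/3) m ≈ 3.754e+07 m = 3.754 × 10^7 m.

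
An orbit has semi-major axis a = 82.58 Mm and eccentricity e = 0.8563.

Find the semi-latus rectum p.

Convert to SI: a = 82.58 Mm = 8.258e+07 m.
p = a (1 − e²).
p = 8.258e+07 · (1 − (0.8563)²) = 8.258e+07 · 0.26675 ≈ 2.203e+07 m = 22.03 Mm.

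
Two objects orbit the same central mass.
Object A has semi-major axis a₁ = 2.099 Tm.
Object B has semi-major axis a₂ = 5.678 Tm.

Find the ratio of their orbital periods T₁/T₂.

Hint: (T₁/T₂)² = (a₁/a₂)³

Convert to SI: a₁ = 2.099 Tm = 2.099e+12 m; a₂ = 5.678 Tm = 5.678e+12 m.
From Kepler's third law, (T₁/T₂)² = (a₁/a₂)³, so T₁/T₂ = (a₁/a₂)^(3/2).
a₁/a₂ = 2.099e+12 / 5.678e+12 = 0.369672.
T₁/T₂ = (0.369672)^(3/2) ≈ 0.2248.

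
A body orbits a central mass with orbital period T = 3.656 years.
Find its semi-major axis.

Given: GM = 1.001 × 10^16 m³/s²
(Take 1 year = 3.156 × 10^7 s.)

Convert to SI: T = 3.656 years = 1.15383e+08 s.
Invert Kepler's third law: a = (GM · T² / (4π²))^(1/3).
Substituting T = 1.15383e+08 s and GM = 1.001e+16 m³/s²:
a = (1.001e+16 · (1.15383e+08)² / (4π²))^(1/3) m
a ≈ 1.5e+10 m = 15 Gm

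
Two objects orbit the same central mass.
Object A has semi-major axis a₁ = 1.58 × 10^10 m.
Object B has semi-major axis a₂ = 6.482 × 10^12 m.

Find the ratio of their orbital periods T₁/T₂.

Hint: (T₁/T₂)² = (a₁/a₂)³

From Kepler's third law, (T₁/T₂)² = (a₁/a₂)³, so T₁/T₂ = (a₁/a₂)^(3/2).
a₁/a₂ = 1.58e+10 / 6.482e+12 = 0.00243752.
T₁/T₂ = (0.00243752)^(3/2) ≈ 0.0001203.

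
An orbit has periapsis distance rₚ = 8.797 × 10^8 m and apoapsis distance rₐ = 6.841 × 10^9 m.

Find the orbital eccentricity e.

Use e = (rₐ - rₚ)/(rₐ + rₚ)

e = (rₐ − rₚ) / (rₐ + rₚ).
e = (6.841e+09 − 8.797e+08) / (6.841e+09 + 8.797e+08) = 5.9613e+09 / 7.7207e+09 ≈ 0.7721.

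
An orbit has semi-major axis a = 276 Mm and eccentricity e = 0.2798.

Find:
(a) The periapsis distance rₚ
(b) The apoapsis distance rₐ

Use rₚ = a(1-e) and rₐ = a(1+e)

Convert to SI: a = 276 Mm = 2.76e+08 m.
(a) rₚ = a(1 − e) = 2.76e+08 · (1 − 0.2798) = 2.76e+08 · 0.7202 ≈ 1.988e+08 m = 198.8 Mm.
(b) rₐ = a(1 + e) = 2.76e+08 · (1 + 0.2798) = 2.76e+08 · 1.2798 ≈ 3.532e+08 m = 353.2 Mm.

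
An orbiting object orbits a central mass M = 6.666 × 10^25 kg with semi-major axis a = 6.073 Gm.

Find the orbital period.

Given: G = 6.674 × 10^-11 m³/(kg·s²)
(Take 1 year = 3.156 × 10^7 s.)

Convert to SI: a = 6.073 Gm = 6.073e+09 m.
GM = G · M = 6.674e-11 · 6.666e+25 = 4.44889e+15 m³/s².
Kepler's third law: T = 2π √(a³ / GM).
Substituting a = 6.073e+09 m and GM = 4.44889e+15 m³/s²:
T = 2π √((6.073e+09)³ / 4.44889e+15) s
T ≈ 4.458e+07 s = 1.413 years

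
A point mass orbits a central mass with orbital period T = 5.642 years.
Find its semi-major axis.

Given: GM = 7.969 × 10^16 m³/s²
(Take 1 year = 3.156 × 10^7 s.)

Convert to SI: T = 5.642 years = 1.78062e+08 s.
Invert Kepler's third law: a = (GM · T² / (4π²))^(1/3).
Substituting T = 1.78062e+08 s and GM = 7.969e+16 m³/s²:
a = (7.969e+16 · (1.78062e+08)² / (4π²))^(1/3) m
a ≈ 4e+10 m = 40 Gm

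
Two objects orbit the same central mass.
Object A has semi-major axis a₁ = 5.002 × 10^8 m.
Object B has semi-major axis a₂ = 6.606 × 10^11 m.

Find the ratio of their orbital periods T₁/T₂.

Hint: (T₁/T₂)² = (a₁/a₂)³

From Kepler's third law, (T₁/T₂)² = (a₁/a₂)³, so T₁/T₂ = (a₁/a₂)^(3/2).
a₁/a₂ = 5.002e+08 / 6.606e+11 = 0.00075719.
T₁/T₂ = (0.00075719)^(3/2) ≈ 2.084e-05.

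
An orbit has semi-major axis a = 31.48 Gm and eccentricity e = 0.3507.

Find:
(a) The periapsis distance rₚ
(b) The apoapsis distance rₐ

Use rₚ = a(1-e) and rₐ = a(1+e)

Convert to SI: a = 31.48 Gm = 3.148e+10 m.
(a) rₚ = a(1 − e) = 3.148e+10 · (1 − 0.3507) = 3.148e+10 · 0.6493 ≈ 2.044e+10 m = 20.44 Gm.
(b) rₐ = a(1 + e) = 3.148e+10 · (1 + 0.3507) = 3.148e+10 · 1.3507 ≈ 4.252e+10 m = 42.52 Gm.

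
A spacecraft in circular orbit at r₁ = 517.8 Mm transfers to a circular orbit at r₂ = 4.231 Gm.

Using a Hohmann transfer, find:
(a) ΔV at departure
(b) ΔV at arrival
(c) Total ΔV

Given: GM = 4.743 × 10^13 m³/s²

Convert to SI: r₁ = 517.8 Mm = 5.178e+08 m; r₂ = 4.231 Gm = 4.231e+09 m.
Transfer semi-major axis: a_t = (r₁ + r₂)/2 = (5.178e+08 + 4.231e+09)/2 = 2.3744e+09 m.
Circular speeds: v₁ = √(GM/r₁) = 302.653 m/s, v₂ = √(GM/r₂) = 105.878 m/s.
Transfer speeds (vis-viva v² = GM(2/r − 1/a_t)): v₁ᵗ = 404.008 m/s, v₂ᵗ = 49.4435 m/s.
(a) ΔV₁ = |v₁ᵗ − v₁| ≈ 101.4 m/s = 101.4 m/s.
(b) ΔV₂ = |v₂ − v₂ᵗ| ≈ 56.43 m/s = 56.43 m/s.
(c) ΔV_total = ΔV₁ + ΔV₂ ≈ 157.8 m/s = 157.8 m/s.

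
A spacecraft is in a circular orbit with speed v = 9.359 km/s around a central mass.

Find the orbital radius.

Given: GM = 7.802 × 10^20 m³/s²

Convert to SI: v = 9.359 km/s = 9359 m/s.
For a circular orbit, v² = GM / r, so r = GM / v².
r = 7.802e+20 / (9359)² m ≈ 8.907e+12 m = 8.907 Tm.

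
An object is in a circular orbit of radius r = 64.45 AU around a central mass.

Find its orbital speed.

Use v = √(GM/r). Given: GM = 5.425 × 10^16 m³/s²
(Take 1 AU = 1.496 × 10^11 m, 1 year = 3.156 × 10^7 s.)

Convert to SI: r = 64.45 AU = 9.64172e+12 m.
For a circular orbit, gravity supplies the centripetal force, so v = √(GM / r).
v = √(5.425e+16 / 9.64172e+12) m/s ≈ 75.01 m/s = 0.01582 AU/year.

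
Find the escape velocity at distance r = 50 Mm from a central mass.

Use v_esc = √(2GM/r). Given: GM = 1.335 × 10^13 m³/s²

Convert to SI: r = 50 Mm = 5e+07 m.
Escape velocity comes from setting total energy to zero: ½v² − GM/r = 0 ⇒ v_esc = √(2GM / r).
v_esc = √(2 · 1.335e+13 / 5e+07) m/s ≈ 730.8 m/s = 730.8 m/s.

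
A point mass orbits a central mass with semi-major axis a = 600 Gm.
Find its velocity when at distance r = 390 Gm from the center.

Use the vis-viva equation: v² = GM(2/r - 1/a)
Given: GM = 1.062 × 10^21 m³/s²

Convert to SI: a = 600 Gm = 6e+11 m; r = 390 Gm = 3.9e+11 m.
Vis-viva: v = √(GM · (2/r − 1/a)).
2/r − 1/a = 2/3.9e+11 − 1/6e+11 = 3.46154e-12 m⁻¹.
v = √(1.062e+21 · 3.46154e-12) m/s ≈ 6.063e+04 m/s = 60.63 km/s.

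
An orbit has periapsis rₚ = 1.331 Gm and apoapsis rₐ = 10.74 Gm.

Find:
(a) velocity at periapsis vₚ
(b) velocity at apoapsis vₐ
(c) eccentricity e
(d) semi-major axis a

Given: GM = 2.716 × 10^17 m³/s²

Convert to SI: rₚ = 1.331 Gm = 1.331e+09 m; rₐ = 10.74 Gm = 1.074e+10 m.
(a) With a = (rₚ + rₐ)/2 = 6.0355e+09 m, vₚ = √(GM (2/rₚ − 1/a)) = √(2.716e+17 · (2/1.331e+09 − 1/6.0355e+09)) m/s ≈ 1.906e+04 m/s
(b) With a = (rₚ + rₐ)/2 = 6.0355e+09 m, vₐ = √(GM (2/rₐ − 1/a)) = √(2.716e+17 · (2/1.074e+10 − 1/6.0355e+09)) m/s ≈ 2362 m/s
(c) e = (rₐ − rₚ)/(rₐ + rₚ) = (1.074e+10 − 1.331e+09)/(1.074e+10 + 1.331e+09) ≈ 0.7795
(d) a = (rₚ + rₐ)/2 = (1.331e+09 + 1.074e+10)/2 ≈ 6.036e+09 m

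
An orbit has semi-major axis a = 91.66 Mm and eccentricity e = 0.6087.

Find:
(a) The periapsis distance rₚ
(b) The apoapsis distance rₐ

Convert to SI: a = 91.66 Mm = 9.166e+07 m.
(a) rₚ = a(1 − e) = 9.166e+07 · (1 − 0.6087) = 9.166e+07 · 0.3913 ≈ 3.587e+07 m = 35.87 Mm.
(b) rₐ = a(1 + e) = 9.166e+07 · (1 + 0.6087) = 9.166e+07 · 1.6087 ≈ 1.475e+08 m = 147.5 Mm.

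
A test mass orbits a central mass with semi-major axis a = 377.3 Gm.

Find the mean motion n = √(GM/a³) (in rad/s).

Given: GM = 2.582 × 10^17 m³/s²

Convert to SI: a = 377.3 Gm = 3.773e+11 m.
n = √(GM / a³).
n = √(2.582e+17 / (3.773e+11)³) rad/s ≈ 2.193e-09 rad/s.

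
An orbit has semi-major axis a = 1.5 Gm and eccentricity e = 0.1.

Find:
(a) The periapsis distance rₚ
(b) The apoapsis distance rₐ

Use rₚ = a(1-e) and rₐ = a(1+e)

Convert to SI: a = 1.5 Gm = 1.5e+09 m.
(a) rₚ = a(1 − e) = 1.5e+09 · (1 − 0.1) = 1.5e+09 · 0.9 ≈ 1.35e+09 m = 1.35 Gm.
(b) rₐ = a(1 + e) = 1.5e+09 · (1 + 0.1) = 1.5e+09 · 1.1 ≈ 1.65e+09 m = 1.65 Gm.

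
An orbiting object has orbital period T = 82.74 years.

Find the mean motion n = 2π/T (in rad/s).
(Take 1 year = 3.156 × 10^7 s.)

Convert to SI: T = 82.74 years = 2.61127e+09 s.
n = 2π / T.
n = 2π / 2.61127e+09 s ≈ 2.406e-09 rad/s.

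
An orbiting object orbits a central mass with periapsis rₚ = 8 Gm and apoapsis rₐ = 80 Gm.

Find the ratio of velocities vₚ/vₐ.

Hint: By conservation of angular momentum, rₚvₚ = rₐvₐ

Convert to SI: rₚ = 8 Gm = 8e+09 m; rₐ = 80 Gm = 8e+10 m.
Conservation of angular momentum gives rₚvₚ = rₐvₐ, so vₚ/vₐ = rₐ/rₚ.
vₚ/vₐ = 8e+10 / 8e+09 ≈ 10.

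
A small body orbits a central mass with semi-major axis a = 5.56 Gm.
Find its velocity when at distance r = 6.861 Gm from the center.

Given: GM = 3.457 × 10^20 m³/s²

Convert to SI: a = 5.56 Gm = 5.56e+09 m; r = 6.861 Gm = 6.861e+09 m.
Vis-viva: v = √(GM · (2/r − 1/a)).
2/r − 1/a = 2/6.861e+09 − 1/5.56e+09 = 1.11647e-10 m⁻¹.
v = √(3.457e+20 · 1.11647e-10) m/s ≈ 1.965e+05 m/s = 196.5 km/s.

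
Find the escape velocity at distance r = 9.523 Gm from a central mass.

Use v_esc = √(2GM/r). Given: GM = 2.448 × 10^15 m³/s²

Convert to SI: r = 9.523 Gm = 9.523e+09 m.
Escape velocity comes from setting total energy to zero: ½v² − GM/r = 0 ⇒ v_esc = √(2GM / r).
v_esc = √(2 · 2.448e+15 / 9.523e+09) m/s ≈ 717 m/s = 717 m/s.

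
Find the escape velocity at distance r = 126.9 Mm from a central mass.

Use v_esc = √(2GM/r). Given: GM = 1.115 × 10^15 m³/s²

Convert to SI: r = 126.9 Mm = 1.269e+08 m.
Escape velocity comes from setting total energy to zero: ½v² − GM/r = 0 ⇒ v_esc = √(2GM / r).
v_esc = √(2 · 1.115e+15 / 1.269e+08) m/s ≈ 4192 m/s = 4.192 km/s.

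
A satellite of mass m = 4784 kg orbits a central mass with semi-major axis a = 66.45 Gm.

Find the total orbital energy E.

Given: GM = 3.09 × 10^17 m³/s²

Convert to SI: a = 66.45 Gm = 6.645e+10 m.
E = −GMm / (2a).
E = −3.09e+17 · 4784 / (2 · 6.645e+10) J ≈ -1.112e+10 J = -11.12 GJ.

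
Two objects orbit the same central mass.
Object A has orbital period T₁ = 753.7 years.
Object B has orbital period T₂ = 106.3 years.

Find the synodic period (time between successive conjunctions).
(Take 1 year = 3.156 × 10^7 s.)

Convert to SI: T₁ = 753.7 years = 2.37868e+10 s; T₂ = 106.3 years = 3.35483e+09 s.
T_syn = |T₁ · T₂ / (T₁ − T₂)|.
T_syn = |2.37868e+10 · 3.35483e+09 / (2.37868e+10 − 3.35483e+09)| s ≈ 3.906e+09 s = 123.8 years.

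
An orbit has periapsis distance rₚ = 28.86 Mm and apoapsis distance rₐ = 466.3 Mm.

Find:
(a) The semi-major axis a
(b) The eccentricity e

Convert to SI: rₚ = 28.86 Mm = 2.886e+07 m; rₐ = 466.3 Mm = 4.663e+08 m.
(a) a = (rₚ + rₐ) / 2 = (2.886e+07 + 4.663e+08) / 2 ≈ 2.476e+08 m = 247.6 Mm.
(b) e = (rₐ − rₚ) / (rₐ + rₚ) = (4.663e+08 − 2.886e+07) / (4.663e+08 + 2.886e+07) ≈ 0.8834.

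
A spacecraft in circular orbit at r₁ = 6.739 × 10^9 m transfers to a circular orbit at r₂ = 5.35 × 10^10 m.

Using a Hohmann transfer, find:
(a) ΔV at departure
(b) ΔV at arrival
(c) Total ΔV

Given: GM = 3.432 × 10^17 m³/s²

Transfer semi-major axis: a_t = (r₁ + r₂)/2 = (6.739e+09 + 5.35e+10)/2 = 3.01195e+10 m.
Circular speeds: v₁ = √(GM/r₁) = 7136.35 m/s, v₂ = √(GM/r₂) = 2532.78 m/s.
Transfer speeds (vis-viva v² = GM(2/r − 1/a_t)): v₁ᵗ = 9511.06 m/s, v₂ᵗ = 1198.04 m/s.
(a) ΔV₁ = |v₁ᵗ − v₁| ≈ 2375 m/s = 2.375 km/s.
(b) ΔV₂ = |v₂ − v₂ᵗ| ≈ 1335 m/s = 1.335 km/s.
(c) ΔV_total = ΔV₁ + ΔV₂ ≈ 3709 m/s = 3.709 km/s.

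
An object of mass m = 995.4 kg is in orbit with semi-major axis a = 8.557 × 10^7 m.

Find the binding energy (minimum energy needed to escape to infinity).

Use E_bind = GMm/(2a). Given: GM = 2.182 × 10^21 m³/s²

Total orbital energy is E = −GMm/(2a); binding energy is E_bind = −E = GMm/(2a).
E_bind = 2.182e+21 · 995.4 / (2 · 8.557e+07) J ≈ 1.269e+16 J = 12.69 PJ.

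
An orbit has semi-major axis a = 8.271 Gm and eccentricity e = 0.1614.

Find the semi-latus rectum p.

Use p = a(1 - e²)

Convert to SI: a = 8.271 Gm = 8.271e+09 m.
p = a (1 − e²).
p = 8.271e+09 · (1 − (0.1614)²) = 8.271e+09 · 0.97395 ≈ 8.056e+09 m = 8.056 Gm.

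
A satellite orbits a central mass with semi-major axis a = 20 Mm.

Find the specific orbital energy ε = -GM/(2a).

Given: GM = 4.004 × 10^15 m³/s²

Convert to SI: a = 20 Mm = 2e+07 m.
ε = −GM / (2a).
ε = −4.004e+15 / (2 · 2e+07) J/kg ≈ -1.001e+08 J/kg = -100.1 MJ/kg.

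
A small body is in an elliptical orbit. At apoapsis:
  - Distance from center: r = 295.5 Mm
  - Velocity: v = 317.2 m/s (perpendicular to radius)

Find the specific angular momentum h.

Convert to SI: r = 295.5 Mm = 2.955e+08 m.
With v perpendicular to r, h = r · v.
h = 2.955e+08 · 317.2 m²/s ≈ 9.373e+10 m²/s.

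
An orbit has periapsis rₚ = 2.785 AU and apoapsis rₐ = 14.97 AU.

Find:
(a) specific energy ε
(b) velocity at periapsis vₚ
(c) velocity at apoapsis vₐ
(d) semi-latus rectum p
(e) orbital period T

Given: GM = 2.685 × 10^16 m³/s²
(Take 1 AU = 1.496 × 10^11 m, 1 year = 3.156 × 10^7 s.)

Convert to SI: rₚ = 2.785 AU = 4.16636e+11 m; rₐ = 14.97 AU = 2.23951e+12 m.
(a) With a = (rₚ + rₐ)/2 = 1.32807e+12 m, ε = −GM/(2a) = −2.685e+16/(2 · 1.32807e+12) J/kg ≈ -1.011e+04 J/kg
(b) With a = (rₚ + rₐ)/2 = 1.32807e+12 m, vₚ = √(GM (2/rₚ − 1/a)) = √(2.685e+16 · (2/4.16636e+11 − 1/1.32807e+12)) m/s ≈ 329.7 m/s
(c) With a = (rₚ + rₐ)/2 = 1.32807e+12 m, vₐ = √(GM (2/rₐ − 1/a)) = √(2.685e+16 · (2/2.23951e+12 − 1/1.32807e+12)) m/s ≈ 61.33 m/s
(d) From a = (rₚ + rₐ)/2 = 1.32807e+12 m and e = (rₐ − rₚ)/(rₐ + rₚ) = 0.686286, p = a(1 − e²) = 1.32807e+12 · (1 − (0.686286)²) ≈ 7.026e+11 m
(e) With a = (rₚ + rₐ)/2 = 1.32807e+12 m, T = 2π √(a³/GM) = 2π √((1.32807e+12)³/2.685e+16) s ≈ 5.869e+10 s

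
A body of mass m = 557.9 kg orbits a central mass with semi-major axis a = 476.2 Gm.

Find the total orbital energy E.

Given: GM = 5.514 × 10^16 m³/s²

Convert to SI: a = 476.2 Gm = 4.762e+11 m.
E = −GMm / (2a).
E = −5.514e+16 · 557.9 / (2 · 4.762e+11) J ≈ -3.23e+07 J = -32.3 MJ.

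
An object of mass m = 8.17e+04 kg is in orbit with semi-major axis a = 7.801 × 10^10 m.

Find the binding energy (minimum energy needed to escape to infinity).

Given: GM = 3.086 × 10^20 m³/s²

Total orbital energy is E = −GMm/(2a); binding energy is E_bind = −E = GMm/(2a).
E_bind = 3.086e+20 · 8.17e+04 / (2 · 7.801e+10) J ≈ 1.616e+14 J = 161.6 TJ.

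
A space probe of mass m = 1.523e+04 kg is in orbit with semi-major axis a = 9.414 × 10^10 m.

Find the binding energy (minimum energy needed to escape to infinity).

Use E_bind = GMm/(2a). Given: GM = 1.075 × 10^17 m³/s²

Total orbital energy is E = −GMm/(2a); binding energy is E_bind = −E = GMm/(2a).
E_bind = 1.075e+17 · 1.523e+04 / (2 · 9.414e+10) J ≈ 8.696e+09 J = 8.696 GJ.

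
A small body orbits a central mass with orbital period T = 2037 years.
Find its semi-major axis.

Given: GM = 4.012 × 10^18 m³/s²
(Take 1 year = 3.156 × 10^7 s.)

Convert to SI: T = 2037 years = 6.42877e+10 s.
Invert Kepler's third law: a = (GM · T² / (4π²))^(1/3).
Substituting T = 6.42877e+10 s and GM = 4.012e+18 m³/s²:
a = (4.012e+18 · (6.42877e+10)² / (4π²))^(1/3) m
a ≈ 7.489e+12 m = 7.489 Tm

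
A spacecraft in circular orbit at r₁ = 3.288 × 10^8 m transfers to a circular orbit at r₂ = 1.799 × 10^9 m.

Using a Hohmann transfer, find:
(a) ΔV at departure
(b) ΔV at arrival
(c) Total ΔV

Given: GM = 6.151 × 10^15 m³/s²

Transfer semi-major axis: a_t = (r₁ + r₂)/2 = (3.288e+08 + 1.799e+09)/2 = 1.0639e+09 m.
Circular speeds: v₁ = √(GM/r₁) = 4325.21 m/s, v₂ = √(GM/r₂) = 1849.09 m/s.
Transfer speeds (vis-viva v² = GM(2/r − 1/a_t)): v₁ᵗ = 5624.35 m/s, v₂ᵗ = 1027.95 m/s.
(a) ΔV₁ = |v₁ᵗ − v₁| ≈ 1299 m/s = 1.299 km/s.
(b) ΔV₂ = |v₂ − v₂ᵗ| ≈ 821.1 m/s = 821.1 m/s.
(c) ΔV_total = ΔV₁ + ΔV₂ ≈ 2120 m/s = 2.12 km/s.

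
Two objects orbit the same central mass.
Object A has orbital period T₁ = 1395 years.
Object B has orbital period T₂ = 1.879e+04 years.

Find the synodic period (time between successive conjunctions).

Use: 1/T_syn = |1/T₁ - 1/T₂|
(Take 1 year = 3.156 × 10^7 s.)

Convert to SI: T₁ = 1395 years = 4.40262e+10 s; T₂ = 1.879e+04 years = 5.93012e+11 s.
T_syn = |T₁ · T₂ / (T₁ − T₂)|.
T_syn = |4.40262e+10 · 5.93012e+11 / (4.40262e+10 − 5.93012e+11)| s ≈ 4.756e+10 s = 1507 years.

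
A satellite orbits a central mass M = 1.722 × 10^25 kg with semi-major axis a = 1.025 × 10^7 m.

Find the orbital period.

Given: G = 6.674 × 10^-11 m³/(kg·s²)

GM = G · M = 6.674e-11 · 1.722e+25 = 1.14926e+15 m³/s².
Kepler's third law: T = 2π √(a³ / GM).
Substituting a = 1.025e+07 m and GM = 1.14926e+15 m³/s²:
T = 2π √((1.025e+07)³ / 1.14926e+15) s
T ≈ 6082 s = 1.689 hours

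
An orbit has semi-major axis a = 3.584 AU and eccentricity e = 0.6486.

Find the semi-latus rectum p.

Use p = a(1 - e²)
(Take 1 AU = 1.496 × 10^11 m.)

Convert to SI: a = 3.584 AU = 5.36166e+11 m.
p = a (1 − e²).
p = 5.36166e+11 · (1 − (0.6486)²) = 5.36166e+11 · 0.579318 ≈ 3.106e+11 m = 2.076 AU.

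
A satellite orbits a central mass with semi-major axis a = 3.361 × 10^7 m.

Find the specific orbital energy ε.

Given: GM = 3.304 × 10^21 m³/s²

ε = −GM / (2a).
ε = −3.304e+21 / (2 · 3.361e+07) J/kg ≈ -4.915e+13 J/kg = -4.915e+04 GJ/kg.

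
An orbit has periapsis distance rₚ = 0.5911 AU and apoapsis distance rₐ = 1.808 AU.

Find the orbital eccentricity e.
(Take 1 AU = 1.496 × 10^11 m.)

Convert to SI: rₚ = 0.5911 AU = 8.84286e+10 m; rₐ = 1.808 AU = 2.70477e+11 m.
e = (rₐ − rₚ) / (rₐ + rₚ).
e = (2.70477e+11 − 8.84286e+10) / (2.70477e+11 + 8.84286e+10) = 1.82048e+11 / 3.58905e+11 ≈ 0.5072.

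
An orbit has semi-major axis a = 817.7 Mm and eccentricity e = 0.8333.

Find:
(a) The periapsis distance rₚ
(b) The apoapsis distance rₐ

Convert to SI: a = 817.7 Mm = 8.177e+08 m.
(a) rₚ = a(1 − e) = 8.177e+08 · (1 − 0.8333) = 8.177e+08 · 0.1667 ≈ 1.363e+08 m = 136.3 Mm.
(b) rₐ = a(1 + e) = 8.177e+08 · (1 + 0.8333) = 8.177e+08 · 1.8333 ≈ 1.499e+09 m = 1.499 Gm.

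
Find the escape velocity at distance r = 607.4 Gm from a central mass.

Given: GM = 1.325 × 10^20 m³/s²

Convert to SI: r = 607.4 Gm = 6.074e+11 m.
Escape velocity comes from setting total energy to zero: ½v² − GM/r = 0 ⇒ v_esc = √(2GM / r).
v_esc = √(2 · 1.325e+20 / 6.074e+11) m/s ≈ 2.089e+04 m/s = 20.89 km/s.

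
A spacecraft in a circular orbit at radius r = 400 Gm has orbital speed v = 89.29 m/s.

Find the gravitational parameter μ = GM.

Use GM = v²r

Convert to SI: r = 400 Gm = 4e+11 m.
For a circular orbit v² = GM/r, so GM = v² · r.
GM = (89.29)² · 4e+11 m³/s² ≈ 3.189e+15 m³/s² = 3.189 × 10^15 m³/s².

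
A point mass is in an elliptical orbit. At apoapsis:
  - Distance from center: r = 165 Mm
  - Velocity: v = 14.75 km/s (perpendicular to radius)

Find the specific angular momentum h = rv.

Convert to SI: r = 165 Mm = 1.65e+08 m; v = 14.75 km/s = 14750 m/s.
With v perpendicular to r, h = r · v.
h = 1.65e+08 · 14750 m²/s ≈ 2.434e+12 m²/s.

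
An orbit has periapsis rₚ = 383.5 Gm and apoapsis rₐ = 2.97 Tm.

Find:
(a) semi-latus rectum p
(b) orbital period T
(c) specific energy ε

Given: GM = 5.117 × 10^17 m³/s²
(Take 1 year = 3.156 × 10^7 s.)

Convert to SI: rₚ = 383.5 Gm = 3.835e+11 m; rₐ = 2.97 Tm = 2.97e+12 m.
(a) From a = (rₚ + rₐ)/2 = 1.67675e+12 m and e = (rₐ − rₚ)/(rₐ + rₚ) = 0.771284, p = a(1 − e²) = 1.67675e+12 · (1 − (0.771284)²) ≈ 6.793e+11 m
(b) With a = (rₚ + rₐ)/2 = 1.67675e+12 m, T = 2π √(a³/GM) = 2π √((1.67675e+12)³/5.117e+17) s ≈ 1.907e+10 s
(c) With a = (rₚ + rₐ)/2 = 1.67675e+12 m, ε = −GM/(2a) = −5.117e+17/(2 · 1.67675e+12) J/kg ≈ -1.526e+05 J/kg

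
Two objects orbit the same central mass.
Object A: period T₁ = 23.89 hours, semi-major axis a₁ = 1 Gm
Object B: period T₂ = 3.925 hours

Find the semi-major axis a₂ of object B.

Convert to SI: T₁ = 23.89 hours = 86004 s; a₁ = 1 Gm = 1e+09 m; T₂ = 3.925 hours = 14130 s.
Kepler's third law: (T₁/T₂)² = (a₁/a₂)³ ⇒ a₂ = a₁ · (T₂/T₁)^(2/3).
T₂/T₁ = 14130 / 86004 = 0.164295.
a₂ = 1e+09 · (0.164295)^(2/3) m ≈ 3e+08 m = 300 Mm.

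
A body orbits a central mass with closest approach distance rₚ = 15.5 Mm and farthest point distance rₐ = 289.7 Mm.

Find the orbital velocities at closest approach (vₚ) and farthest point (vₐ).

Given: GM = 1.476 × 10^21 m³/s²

Convert to SI: rₚ = 15.5 Mm = 1.55e+07 m; rₐ = 289.7 Mm = 2.897e+08 m.
Use the vis-viva equation v² = GM(2/r − 1/a) with a = (rₚ + rₐ)/2 = (1.55e+07 + 2.897e+08)/2 = 1.526e+08 m.
vₚ = √(GM · (2/rₚ − 1/a)) = √(1.476e+21 · (2/1.55e+07 − 1/1.526e+08)) m/s ≈ 1.345e+07 m/s = 1.345e+04 km/s.
vₐ = √(GM · (2/rₐ − 1/a)) = √(1.476e+21 · (2/2.897e+08 − 1/1.526e+08)) m/s ≈ 7.194e+05 m/s = 719.4 km/s.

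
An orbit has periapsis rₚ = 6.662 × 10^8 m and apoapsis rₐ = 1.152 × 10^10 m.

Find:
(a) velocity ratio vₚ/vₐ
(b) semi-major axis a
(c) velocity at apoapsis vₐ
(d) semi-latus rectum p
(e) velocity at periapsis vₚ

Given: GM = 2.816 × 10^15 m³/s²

(a) Conservation of angular momentum (rₚvₚ = rₐvₐ) gives vₚ/vₐ = rₐ/rₚ = 1.152e+10/6.662e+08 ≈ 17.29
(b) a = (rₚ + rₐ)/2 = (6.662e+08 + 1.152e+10)/2 ≈ 6.093e+09 m
(c) With a = (rₚ + rₐ)/2 = 6.0931e+09 m, vₐ = √(GM (2/rₐ − 1/a)) = √(2.816e+15 · (2/1.152e+10 − 1/6.0931e+09)) m/s ≈ 163.5 m/s
(d) From a = (rₚ + rₐ)/2 = 6.0931e+09 m and e = (rₐ − rₚ)/(rₐ + rₚ) = 0.890663, p = a(1 − e²) = 6.0931e+09 · (1 − (0.890663)²) ≈ 1.26e+09 m
(e) With a = (rₚ + rₐ)/2 = 6.0931e+09 m, vₚ = √(GM (2/rₚ − 1/a)) = √(2.816e+15 · (2/6.662e+08 − 1/6.0931e+09)) m/s ≈ 2827 m/s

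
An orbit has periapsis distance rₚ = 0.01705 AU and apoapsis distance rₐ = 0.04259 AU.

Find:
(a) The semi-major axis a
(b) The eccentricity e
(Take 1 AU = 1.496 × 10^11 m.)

Convert to SI: rₚ = 0.01705 AU = 2.55068e+09 m; rₐ = 0.04259 AU = 6.37146e+09 m.
(a) a = (rₚ + rₐ) / 2 = (2.55068e+09 + 6.37146e+09) / 2 ≈ 4.461e+09 m = 0.02982 AU.
(b) e = (rₐ − rₚ) / (rₐ + rₚ) = (6.37146e+09 − 2.55068e+09) / (6.37146e+09 + 2.55068e+09) ≈ 0.4282.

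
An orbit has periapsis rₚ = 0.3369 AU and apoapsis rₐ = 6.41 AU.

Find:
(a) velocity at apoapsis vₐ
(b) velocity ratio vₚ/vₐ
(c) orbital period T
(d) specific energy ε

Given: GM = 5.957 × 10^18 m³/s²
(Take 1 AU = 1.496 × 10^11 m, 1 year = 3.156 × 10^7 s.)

Convert to SI: rₚ = 0.3369 AU = 5.04002e+10 m; rₐ = 6.41 AU = 9.58936e+11 m.
(a) With a = (rₚ + rₐ)/2 = 5.04668e+11 m, vₐ = √(GM (2/rₐ − 1/a)) = √(5.957e+18 · (2/9.58936e+11 − 1/5.04668e+11)) m/s ≈ 787.6 m/s
(b) Conservation of angular momentum (rₚvₚ = rₐvₐ) gives vₚ/vₐ = rₐ/rₚ = 9.58936e+11/5.04002e+10 ≈ 19.03
(c) With a = (rₚ + rₐ)/2 = 5.04668e+11 m, T = 2π √(a³/GM) = 2π √((5.04668e+11)³/5.957e+18) s ≈ 9.229e+08 s
(d) With a = (rₚ + rₐ)/2 = 5.04668e+11 m, ε = −GM/(2a) = −5.957e+18/(2 · 5.04668e+11) J/kg ≈ -5.902e+06 J/kg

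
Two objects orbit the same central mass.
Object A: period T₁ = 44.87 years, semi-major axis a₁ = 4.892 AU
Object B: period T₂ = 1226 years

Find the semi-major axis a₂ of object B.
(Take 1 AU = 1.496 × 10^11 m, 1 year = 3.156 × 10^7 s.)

Convert to SI: T₁ = 44.87 years = 1.4161e+09 s; a₁ = 4.892 AU = 7.31843e+11 m; T₂ = 1226 years = 3.86926e+10 s.
Kepler's third law: (T₁/T₂)² = (a₁/a₂)³ ⇒ a₂ = a₁ · (T₂/T₁)^(2/3).
T₂/T₁ = 3.86926e+10 / 1.4161e+09 = 27.3234.
a₂ = 7.31843e+11 · (27.3234)^(2/3) m ≈ 6.639e+12 m = 44.38 AU.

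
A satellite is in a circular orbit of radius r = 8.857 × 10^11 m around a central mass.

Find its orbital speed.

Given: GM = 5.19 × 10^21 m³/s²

For a circular orbit, gravity supplies the centripetal force, so v = √(GM / r).
v = √(5.19e+21 / 8.857e+11) m/s ≈ 7.655e+04 m/s = 76.55 km/s.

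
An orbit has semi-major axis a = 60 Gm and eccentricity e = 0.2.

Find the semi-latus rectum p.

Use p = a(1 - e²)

Convert to SI: a = 60 Gm = 6e+10 m.
p = a (1 − e²).
p = 6e+10 · (1 − (0.2)²) = 6e+10 · 0.96 ≈ 5.76e+10 m = 57.6 Gm.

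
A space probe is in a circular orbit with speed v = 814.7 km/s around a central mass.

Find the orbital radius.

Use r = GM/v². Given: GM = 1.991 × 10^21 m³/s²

Convert to SI: v = 814.7 km/s = 814700 m/s.
For a circular orbit, v² = GM / r, so r = GM / v².
r = 1.991e+21 / (814700)² m ≈ 3e+09 m = 3 Gm.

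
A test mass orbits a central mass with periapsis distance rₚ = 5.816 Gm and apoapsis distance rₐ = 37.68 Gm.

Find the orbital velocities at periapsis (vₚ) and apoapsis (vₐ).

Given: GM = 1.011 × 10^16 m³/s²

Convert to SI: rₚ = 5.816 Gm = 5.816e+09 m; rₐ = 37.68 Gm = 3.768e+10 m.
Use the vis-viva equation v² = GM(2/r − 1/a) with a = (rₚ + rₐ)/2 = (5.816e+09 + 3.768e+10)/2 = 2.1748e+10 m.
vₚ = √(GM · (2/rₚ − 1/a)) = √(1.011e+16 · (2/5.816e+09 − 1/2.1748e+10)) m/s ≈ 1735 m/s = 1.735 km/s.
vₐ = √(GM · (2/rₐ − 1/a)) = √(1.011e+16 · (2/3.768e+10 − 1/2.1748e+10)) m/s ≈ 267.9 m/s = 267.9 m/s.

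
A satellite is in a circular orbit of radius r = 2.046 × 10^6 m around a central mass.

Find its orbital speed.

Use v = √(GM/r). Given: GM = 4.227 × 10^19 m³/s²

For a circular orbit, gravity supplies the centripetal force, so v = √(GM / r).
v = √(4.227e+19 / 2.046e+06) m/s ≈ 4.545e+06 m/s = 4545 km/s.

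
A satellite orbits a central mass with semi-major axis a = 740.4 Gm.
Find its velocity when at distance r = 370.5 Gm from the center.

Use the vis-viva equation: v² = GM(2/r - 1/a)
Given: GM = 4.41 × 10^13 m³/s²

Convert to SI: a = 740.4 Gm = 7.404e+11 m; r = 370.5 Gm = 3.705e+11 m.
Vis-viva: v = √(GM · (2/r − 1/a)).
2/r − 1/a = 2/3.705e+11 − 1/7.404e+11 = 4.04749e-12 m⁻¹.
v = √(4.41e+13 · 4.04749e-12) m/s ≈ 13.36 m/s = 13.36 m/s.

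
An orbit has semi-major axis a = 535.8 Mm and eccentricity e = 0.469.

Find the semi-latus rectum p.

Convert to SI: a = 535.8 Mm = 5.358e+08 m.
p = a (1 − e²).
p = 5.358e+08 · (1 − (0.469)²) = 5.358e+08 · 0.780039 ≈ 4.179e+08 m = 417.9 Mm.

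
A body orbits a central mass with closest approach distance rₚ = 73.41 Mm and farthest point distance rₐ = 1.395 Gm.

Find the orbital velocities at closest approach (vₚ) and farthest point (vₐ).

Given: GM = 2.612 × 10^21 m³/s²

Convert to SI: rₚ = 73.41 Mm = 7.341e+07 m; rₐ = 1.395 Gm = 1.395e+09 m.
Use the vis-viva equation v² = GM(2/r − 1/a) with a = (rₚ + rₐ)/2 = (7.341e+07 + 1.395e+09)/2 = 7.34205e+08 m.
vₚ = √(GM · (2/rₚ − 1/a)) = √(2.612e+21 · (2/7.341e+07 − 1/7.34205e+08)) m/s ≈ 8.222e+06 m/s = 8222 km/s.
vₐ = √(GM · (2/rₐ − 1/a)) = √(2.612e+21 · (2/1.395e+09 − 1/7.34205e+08)) m/s ≈ 4.327e+05 m/s = 432.7 km/s.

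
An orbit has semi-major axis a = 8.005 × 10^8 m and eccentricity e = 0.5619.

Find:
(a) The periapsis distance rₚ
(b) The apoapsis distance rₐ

(a) rₚ = a(1 − e) = 8.005e+08 · (1 − 0.5619) = 8.005e+08 · 0.4381 ≈ 3.507e+08 m = 3.507 × 10^8 m.
(b) rₐ = a(1 + e) = 8.005e+08 · (1 + 0.5619) = 8.005e+08 · 1.5619 ≈ 1.25e+09 m = 1.25 × 10^9 m.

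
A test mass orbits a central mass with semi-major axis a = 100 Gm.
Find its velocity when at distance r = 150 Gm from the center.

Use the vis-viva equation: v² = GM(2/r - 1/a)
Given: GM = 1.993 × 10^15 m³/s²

Convert to SI: a = 100 Gm = 1e+11 m; r = 150 Gm = 1.5e+11 m.
Vis-viva: v = √(GM · (2/r − 1/a)).
2/r − 1/a = 2/1.5e+11 − 1/1e+11 = 3.33333e-12 m⁻¹.
v = √(1.993e+15 · 3.33333e-12) m/s ≈ 81.51 m/s = 81.51 m/s.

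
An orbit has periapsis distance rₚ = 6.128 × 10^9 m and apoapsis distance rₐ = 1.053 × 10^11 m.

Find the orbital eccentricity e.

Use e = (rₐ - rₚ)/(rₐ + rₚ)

e = (rₐ − rₚ) / (rₐ + rₚ).
e = (1.053e+11 − 6.128e+09) / (1.053e+11 + 6.128e+09) = 9.9172e+10 / 1.11428e+11 ≈ 0.89.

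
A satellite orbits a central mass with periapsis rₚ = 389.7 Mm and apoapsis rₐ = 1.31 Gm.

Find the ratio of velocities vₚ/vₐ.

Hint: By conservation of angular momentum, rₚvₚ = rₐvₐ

Convert to SI: rₚ = 389.7 Mm = 3.897e+08 m; rₐ = 1.31 Gm = 1.31e+09 m.
Conservation of angular momentum gives rₚvₚ = rₐvₐ, so vₚ/vₐ = rₐ/rₚ.
vₚ/vₐ = 1.31e+09 / 3.897e+08 ≈ 3.362.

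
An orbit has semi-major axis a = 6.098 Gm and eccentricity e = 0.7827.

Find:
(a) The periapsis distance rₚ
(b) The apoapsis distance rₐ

Convert to SI: a = 6.098 Gm = 6.098e+09 m.
(a) rₚ = a(1 − e) = 6.098e+09 · (1 − 0.7827) = 6.098e+09 · 0.2173 ≈ 1.325e+09 m = 1.325 Gm.
(b) rₐ = a(1 + e) = 6.098e+09 · (1 + 0.7827) = 6.098e+09 · 1.7827 ≈ 1.087e+10 m = 10.87 Gm.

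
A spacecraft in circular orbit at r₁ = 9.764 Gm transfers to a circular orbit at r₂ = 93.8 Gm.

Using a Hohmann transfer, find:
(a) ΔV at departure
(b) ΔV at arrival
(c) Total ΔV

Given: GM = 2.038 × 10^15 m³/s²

Convert to SI: r₁ = 9.764 Gm = 9.764e+09 m; r₂ = 93.8 Gm = 9.38e+10 m.
Transfer semi-major axis: a_t = (r₁ + r₂)/2 = (9.764e+09 + 9.38e+10)/2 = 5.1782e+10 m.
Circular speeds: v₁ = √(GM/r₁) = 456.865 m/s, v₂ = √(GM/r₂) = 147.401 m/s.
Transfer speeds (vis-viva v² = GM(2/r − 1/a_t)): v₁ᵗ = 614.894 m/s, v₂ᵗ = 64.0067 m/s.
(a) ΔV₁ = |v₁ᵗ − v₁| ≈ 158 m/s = 158 m/s.
(b) ΔV₂ = |v₂ − v₂ᵗ| ≈ 83.39 m/s = 83.39 m/s.
(c) ΔV_total = ΔV₁ + ΔV₂ ≈ 241.4 m/s = 241.4 m/s.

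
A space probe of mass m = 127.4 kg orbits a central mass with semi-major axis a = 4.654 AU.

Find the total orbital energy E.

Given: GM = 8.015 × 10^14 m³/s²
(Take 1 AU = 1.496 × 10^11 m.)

Convert to SI: a = 4.654 AU = 6.96238e+11 m.
E = −GMm / (2a).
E = −8.015e+14 · 127.4 / (2 · 6.96238e+11) J ≈ -7.333e+04 J = -73.33 kJ.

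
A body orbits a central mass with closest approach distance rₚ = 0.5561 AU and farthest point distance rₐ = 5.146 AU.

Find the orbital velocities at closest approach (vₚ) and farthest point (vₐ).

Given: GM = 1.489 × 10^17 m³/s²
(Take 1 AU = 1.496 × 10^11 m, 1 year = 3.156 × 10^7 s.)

Convert to SI: rₚ = 0.5561 AU = 8.31926e+10 m; rₐ = 5.146 AU = 7.69842e+11 m.
Use the vis-viva equation v² = GM(2/r − 1/a) with a = (rₚ + rₐ)/2 = (8.31926e+10 + 7.69842e+11)/2 = 4.26517e+11 m.
vₚ = √(GM · (2/rₚ − 1/a)) = √(1.489e+17 · (2/8.31926e+10 − 1/4.26517e+11)) m/s ≈ 1797 m/s = 0.3792 AU/year.
vₐ = √(GM · (2/rₐ − 1/a)) = √(1.489e+17 · (2/7.69842e+11 − 1/4.26517e+11)) m/s ≈ 194.2 m/s = 0.04098 AU/year.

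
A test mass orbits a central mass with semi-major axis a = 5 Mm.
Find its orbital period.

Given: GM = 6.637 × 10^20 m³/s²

Convert to SI: a = 5 Mm = 5e+06 m.
Kepler's third law: T = 2π √(a³ / GM).
Substituting a = 5e+06 m and GM = 6.637e+20 m³/s²:
T = 2π √((5e+06)³ / 6.637e+20) s
T ≈ 2.727 s = 2.727 seconds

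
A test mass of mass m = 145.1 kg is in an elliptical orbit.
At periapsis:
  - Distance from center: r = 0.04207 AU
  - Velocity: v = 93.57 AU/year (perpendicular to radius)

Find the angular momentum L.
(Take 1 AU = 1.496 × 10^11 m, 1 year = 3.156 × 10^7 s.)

Convert to SI: r = 0.04207 AU = 6.29367e+09 m; v = 93.57 AU/year = 443538 m/s.
Since v is perpendicular to r, L = m · v · r.
L = 145.1 · 443538 · 6.29367e+09 kg·m²/s ≈ 4.05e+17 kg·m²/s.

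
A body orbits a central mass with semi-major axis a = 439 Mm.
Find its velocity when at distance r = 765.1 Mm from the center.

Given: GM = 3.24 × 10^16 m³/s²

Convert to SI: a = 439 Mm = 4.39e+08 m; r = 765.1 Mm = 7.651e+08 m.
Vis-viva: v = √(GM · (2/r − 1/a)).
2/r − 1/a = 2/7.651e+08 − 1/4.39e+08 = 3.36133e-10 m⁻¹.
v = √(3.24e+16 · 3.36133e-10) m/s ≈ 3300 m/s = 3.3 km/s.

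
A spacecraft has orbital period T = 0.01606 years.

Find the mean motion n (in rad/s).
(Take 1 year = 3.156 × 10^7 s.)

Convert to SI: T = 0.01606 years = 506854 s.
n = 2π / T.
n = 2π / 506854 s ≈ 1.24e-05 rad/s.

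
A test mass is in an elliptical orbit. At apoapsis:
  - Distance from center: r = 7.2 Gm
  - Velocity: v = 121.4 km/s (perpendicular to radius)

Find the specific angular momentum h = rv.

Convert to SI: r = 7.2 Gm = 7.2e+09 m; v = 121.4 km/s = 121400 m/s.
With v perpendicular to r, h = r · v.
h = 7.2e+09 · 121400 m²/s ≈ 8.741e+14 m²/s.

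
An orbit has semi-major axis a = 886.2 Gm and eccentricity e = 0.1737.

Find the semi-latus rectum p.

Convert to SI: a = 886.2 Gm = 8.862e+11 m.
p = a (1 − e²).
p = 8.862e+11 · (1 − (0.1737)²) = 8.862e+11 · 0.969828 ≈ 8.595e+11 m = 859.5 Gm.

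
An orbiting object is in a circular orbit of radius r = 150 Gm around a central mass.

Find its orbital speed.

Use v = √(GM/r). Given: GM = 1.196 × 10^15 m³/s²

Convert to SI: r = 150 Gm = 1.5e+11 m.
For a circular orbit, gravity supplies the centripetal force, so v = √(GM / r).
v = √(1.196e+15 / 1.5e+11) m/s ≈ 89.29 m/s = 89.29 m/s.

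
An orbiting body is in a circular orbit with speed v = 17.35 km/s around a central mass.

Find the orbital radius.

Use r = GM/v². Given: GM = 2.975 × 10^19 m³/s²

Convert to SI: v = 17.35 km/s = 17350 m/s.
For a circular orbit, v² = GM / r, so r = GM / v².
r = 2.975e+19 / (17350)² m ≈ 9.883e+10 m = 9.883 × 10^10 m.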